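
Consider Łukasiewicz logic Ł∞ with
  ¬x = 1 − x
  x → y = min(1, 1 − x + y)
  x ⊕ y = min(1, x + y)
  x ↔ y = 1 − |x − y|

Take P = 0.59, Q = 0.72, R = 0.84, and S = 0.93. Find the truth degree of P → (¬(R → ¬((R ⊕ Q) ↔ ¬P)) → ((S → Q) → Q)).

1.00

R ⊕ Q = min(1, 0.84 + 0.72) = min(1, 1.56) = 1.00
¬P = 1 − 0.59 = 0.41
(R ⊕ Q) ↔ ¬P = 1 − |1.00 − 0.41| = 1 − 0.59 = 0.41
¬((R ⊕ Q) ↔ ¬P) = 1 − 0.41 = 0.59
R → ¬((R ⊕ Q) ↔ ¬P) = min(1, 1 − 0.84 + 0.59) = min(1, 0.75) = 0.75
¬(R → ¬((R ⊕ Q) ↔ ¬P)) = 1 − 0.75 = 0.25
S → Q = min(1, 1 − 0.93 + 0.72) = min(1, 0.79) = 0.79
(S → Q) → Q = min(1, 1 − 0.79 + 0.72) = min(1, 0.93) = 0.93
¬(R → ¬((R ⊕ Q) ↔ ¬P)) → ((S → Q) → Q) = min(1, 1 − 0.25 + 0.93) = min(1, 1.68) = 1.00
P → (¬(R → ¬((R ⊕ Q) ↔ ¬P)) → ((S → Q) → Q)) = min(1, 1 − 0.59 + 1.00) = min(1, 1.41) = 1.00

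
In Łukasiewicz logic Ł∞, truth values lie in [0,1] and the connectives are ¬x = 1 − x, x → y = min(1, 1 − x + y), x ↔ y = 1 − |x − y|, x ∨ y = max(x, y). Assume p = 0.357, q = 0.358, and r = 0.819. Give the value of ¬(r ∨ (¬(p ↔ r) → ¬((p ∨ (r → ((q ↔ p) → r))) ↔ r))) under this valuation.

0.181

p ↔ r = 1 − |0.357 − 0.819| = 1 − 0.462 = 0.538
¬(p ↔ r) = 1 − 0.538 = 0.462
q ↔ p = 1 − |0.358 − 0.357| = 1 − 0.001 = 0.999
(q ↔ p) → r = min(1, 1 − 0.999 + 0.819) = min(1, 0.820) = 0.820
r → ((q ↔ p) → r) = min(1, 1 − 0.819 + 0.820) = min(1, 1.001) = 1.000
p ∨ (r → ((q ↔ p) → r)) = max(0.357, 1.000) = 1.000
(p ∨ (r → ((q ↔ p) → r))) ↔ r = 1 − |1.000 − 0.819| = 1 − 0.181 = 0.819
¬((p ∨ (r → ((q ↔ p) → r))) ↔ r) = 1 − 0.819 = 0.181
¬(p ↔ r) → ¬((p ∨ (r → ((q ↔ p) → r))) ↔ r) = min(1, 1 − 0.462 + 0.181) = min(1, 0.719) = 0.719
r ∨ (¬(p ↔ r) → ¬((p ∨ (r → ((q ↔ p) → r))) ↔ r)) = max(0.819, 0.719) = 0.819
¬(r ∨ (¬(p ↔ r) → ¬((p ∨ (r → ((q ↔ p) → r))) ↔ r))) = 1 − 0.819 = 0.181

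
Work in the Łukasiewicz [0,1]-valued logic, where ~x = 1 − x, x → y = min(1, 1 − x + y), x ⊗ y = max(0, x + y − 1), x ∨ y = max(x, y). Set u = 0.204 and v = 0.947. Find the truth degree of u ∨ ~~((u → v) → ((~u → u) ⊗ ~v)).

0.204

u → v = min(1, 1 − 0.204 + 0.947) = min(1, 1.743) = 1.000
~u = 1 − 0.204 = 0.796
~u → u = min(1, 1 − 0.796 + 0.204) = min(1, 0.408) = 0.408
~v = 1 − 0.947 = 0.053
(~u → u) ⊗ ~v = max(0, 0.408 + 0.053 − 1) = max(0, -0.539) = 0.000
(u → v) → ((~u → u) ⊗ ~v) = min(1, 1 − 1.000 + 0.000) = min(1, 0.000) = 0.000
~((u → v) → ((~u → u) ⊗ ~v)) = 1 − 0.000 = 1.000
~~((u → v) → ((~u → u) ⊗ ~v)) = 1 − 1.000 = 0.000
u ∨ ~~((u → v) → ((~u → u) ⊗ ~v)) = max(0.204, 0.000) = 0.204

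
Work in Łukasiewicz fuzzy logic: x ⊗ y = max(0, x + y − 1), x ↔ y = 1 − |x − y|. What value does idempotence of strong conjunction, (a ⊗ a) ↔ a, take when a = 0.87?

0.87

a ⊗ a = max(0, 0.87 + 0.87 − 1) = max(0, 0.74) = 0.74
(a ⊗ a) ↔ a = 1 − |0.74 − 0.87| = 1 − 0.13 = 0.87
(The value 0.87 < 1 shows this instance is not satisfied; fails in Ł∞ since a ⊗ a = max(0, 2a−1) ≠ a in general.)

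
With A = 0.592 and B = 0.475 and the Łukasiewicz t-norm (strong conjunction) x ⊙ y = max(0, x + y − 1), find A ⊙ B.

A ⊙ B = max(0, 0.592 + 0.475 − 1) = max(0, 0.067) = 0.067
For comparison, the Gödel (minimum) t-norm min(x, y) would give 0.475.

0.067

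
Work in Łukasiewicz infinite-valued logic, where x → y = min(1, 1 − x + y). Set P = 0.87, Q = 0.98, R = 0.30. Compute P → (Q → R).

Q → R = min(1, 1 − 0.98 + 0.30) = min(1, 0.32) = 0.32
P → (Q → R) = min(1, 1 − 0.87 + 0.32) = min(1, 0.45) = 0.45

0.45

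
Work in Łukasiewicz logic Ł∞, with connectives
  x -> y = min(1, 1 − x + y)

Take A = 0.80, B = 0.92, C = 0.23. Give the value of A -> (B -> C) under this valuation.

B -> C = min(1, 1 − 0.92 + 0.23) = min(1, 0.31) = 0.31
A -> (B -> C) = min(1, 1 − 0.80 + 0.31) = min(1, 0.51) = 0.51

0.51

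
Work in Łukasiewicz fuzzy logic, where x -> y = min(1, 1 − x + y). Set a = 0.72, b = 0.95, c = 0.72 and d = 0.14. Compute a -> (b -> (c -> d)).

c -> d = min(1, 1 − 0.72 + 0.14) = min(1, 0.42) = 0.42
b -> (c -> d) = min(1, 1 − 0.95 + 0.42) = min(1, 0.47) = 0.47
a -> (b -> (c -> d)) = min(1, 1 − 0.72 + 0.47) = min(1, 0.75) = 0.75

0.75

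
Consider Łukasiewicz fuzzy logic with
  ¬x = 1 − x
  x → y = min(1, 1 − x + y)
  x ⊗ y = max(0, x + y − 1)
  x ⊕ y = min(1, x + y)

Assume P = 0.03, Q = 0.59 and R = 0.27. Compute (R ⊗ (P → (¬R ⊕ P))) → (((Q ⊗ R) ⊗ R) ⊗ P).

0.73

¬R = 1 − 0.27 = 0.73
¬R ⊕ P = min(1, 0.73 + 0.03) = min(1, 0.76) = 0.76
P → (¬R ⊕ P) = min(1, 1 − 0.03 + 0.76) = min(1, 1.73) = 1.00
R ⊗ (P → (¬R ⊕ P)) = max(0, 0.27 + 1.00 − 1) = max(0, 0.27) = 0.27
Q ⊗ R = max(0, 0.59 + 0.27 − 1) = max(0, -0.14) = 0.00
(Q ⊗ R) ⊗ R = max(0, 0.00 + 0.27 − 1) = max(0, -0.73) = 0.00
((Q ⊗ R) ⊗ R) ⊗ P = max(0, 0.00 + 0.03 − 1) = max(0, -0.97) = 0.00
(R ⊗ (P → (¬R ⊕ P))) → (((Q ⊗ R) ⊗ R) ⊗ P) = min(1, 1 − 0.27 + 0.00) = min(1, 0.73) = 0.73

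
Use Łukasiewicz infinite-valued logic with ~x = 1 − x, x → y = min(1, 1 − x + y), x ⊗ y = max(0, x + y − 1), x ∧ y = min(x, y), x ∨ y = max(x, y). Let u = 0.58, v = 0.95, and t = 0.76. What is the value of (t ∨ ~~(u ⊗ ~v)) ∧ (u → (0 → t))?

~v = 1 − 0.95 = 0.05
u ⊗ ~v = max(0, 0.58 + 0.05 − 1) = max(0, -0.37) = 0.00
~(u ⊗ ~v) = 1 − 0.00 = 1.00
~~(u ⊗ ~v) = 1 − 1.00 = 0.00
t ∨ ~~(u ⊗ ~v) = max(0.76, 0.00) = 0.76
0 → t = min(1, 1 − 0.00 + 0.76) = min(1, 1.76) = 1.00
u → (0 → t) = min(1, 1 − 0.58 + 1.00) = min(1, 1.42) = 1.00
(t ∨ ~~(u ⊗ ~v)) ∧ (u → (0 → t)) = min(0.76, 1.00) = 0.76

0.76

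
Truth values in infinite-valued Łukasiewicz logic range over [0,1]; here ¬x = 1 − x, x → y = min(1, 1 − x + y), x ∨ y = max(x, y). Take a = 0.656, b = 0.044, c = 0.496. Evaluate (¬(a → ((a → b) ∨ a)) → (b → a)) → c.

a → b = min(1, 1 − 0.656 + 0.044) = min(1, 0.388) = 0.388
(a → b) ∨ a = max(0.388, 0.656) = 0.656
a → ((a → b) ∨ a) = min(1, 1 − 0.656 + 0.656) = min(1, 1.000) = 1.000
¬(a → ((a → b) ∨ a)) = 1 − 1.000 = 0.000
b → a = min(1, 1 − 0.044 + 0.656) = min(1, 1.612) = 1.000
¬(a → ((a → b) ∨ a)) → (b → a) = min(1, 1 − 0.000 + 1.000) = min(1, 2.000) = 1.000
(¬(a → ((a → b) ∨ a)) → (b → a)) → c = min(1, 1 − 1.000 + 0.496) = min(1, 0.496) = 0.496

0.496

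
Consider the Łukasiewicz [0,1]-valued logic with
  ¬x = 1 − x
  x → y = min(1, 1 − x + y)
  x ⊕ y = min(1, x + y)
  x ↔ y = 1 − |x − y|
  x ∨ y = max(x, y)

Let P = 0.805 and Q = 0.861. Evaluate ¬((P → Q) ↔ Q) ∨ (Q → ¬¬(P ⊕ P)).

P → Q = min(1, 1 − 0.805 + 0.861) = min(1, 1.056) = 1.000
(P → Q) ↔ Q = 1 − |1.000 − 0.861| = 1 − 0.139 = 0.861
¬((P → Q) ↔ Q) = 1 − 0.861 = 0.139
P ⊕ P = min(1, 0.805 + 0.805) = min(1, 1.610) = 1.000
¬(P ⊕ P) = 1 − 1.000 = 0.000
¬¬(P ⊕ P) = 1 − 0.000 = 1.000
Q → ¬¬(P ⊕ P) = min(1, 1 − 0.861 + 1.000) = min(1, 1.139) = 1.000
¬((P → Q) ↔ Q) ∨ (Q → ¬¬(P ⊕ P)) = max(0.139, 1.000) = 1.000

1.000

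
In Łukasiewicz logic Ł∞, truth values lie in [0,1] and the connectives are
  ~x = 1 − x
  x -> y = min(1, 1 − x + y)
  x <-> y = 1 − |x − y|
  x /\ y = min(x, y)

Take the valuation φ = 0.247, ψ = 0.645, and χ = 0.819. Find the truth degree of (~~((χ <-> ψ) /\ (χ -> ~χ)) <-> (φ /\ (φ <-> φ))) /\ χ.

χ <-> ψ = 1 − |0.819 − 0.645| = 1 − 0.174 = 0.826
~χ = 1 − 0.819 = 0.181
χ -> ~χ = min(1, 1 − 0.819 + 0.181) = min(1, 0.362) = 0.362
(χ <-> ψ) /\ (χ -> ~χ) = min(0.826, 0.362) = 0.362
~((χ <-> ψ) /\ (χ -> ~χ)) = 1 − 0.362 = 0.638
~~((χ <-> ψ) /\ (χ -> ~χ)) = 1 − 0.638 = 0.362
φ <-> φ = 1 − |0.247 − 0.247| = 1 − 0.000 = 1.000
φ /\ (φ <-> φ) = min(0.247, 1.000) = 0.247
~~((χ <-> ψ) /\ (χ -> ~χ)) <-> (φ /\ (φ <-> φ)) = 1 − |0.362 − 0.247| = 1 − 0.115 = 0.885
(~~((χ <-> ψ) /\ (χ -> ~χ)) <-> (φ /\ (φ <-> φ))) /\ χ = min(0.885, 0.819) = 0.819

0.819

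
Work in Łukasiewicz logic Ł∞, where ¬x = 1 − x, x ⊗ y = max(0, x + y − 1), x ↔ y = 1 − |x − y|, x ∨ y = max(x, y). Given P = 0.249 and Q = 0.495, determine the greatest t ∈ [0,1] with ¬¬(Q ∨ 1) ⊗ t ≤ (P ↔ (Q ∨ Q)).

0.754

Q ∨ 1 = max(0.495, 1.000) = 1.000
¬(Q ∨ 1) = 1 − 1.000 = 0.000
¬¬(Q ∨ 1) = 1 − 0.000 = 1.000
So the left factor is ¬¬(Q ∨ 1) = 1.000.
Q ∨ Q = max(0.495, 0.495) = 0.495
P ↔ (Q ∨ Q) = 1 − |0.249 − 0.495| = 1 − 0.246 = 0.754
So the right-hand bound is P ↔ (Q ∨ Q) = 0.754.
The residuum of the Łukasiewicz t-norm gives the supremum: min(1, 1 − 1.000 + 0.754).
1 − 1.000 + 0.754 = 0.754, so t = min(1, 0.754) = 0.754.
Check: 1.000 ⊗ 0.754 = max(0, 0.754) = 0.754 ≤ 0.754.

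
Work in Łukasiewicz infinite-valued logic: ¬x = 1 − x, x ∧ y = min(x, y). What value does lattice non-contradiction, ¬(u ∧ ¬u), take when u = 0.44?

¬u = 1 − 0.44 = 0.56
u ∧ ¬u = min(0.44, 0.56) = 0.44
¬(u ∧ ¬u) = 1 − 0.44 = 0.56
(The value 0.56 < 1 shows this instance is not satisfied; not a Ł∞-tautology — its value is 1 − min(a, 1−a).)

0.56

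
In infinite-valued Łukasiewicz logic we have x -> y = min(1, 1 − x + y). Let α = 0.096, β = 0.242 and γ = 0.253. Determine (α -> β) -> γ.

0.253

α -> β = min(1, 1 − 0.096 + 0.242) = min(1, 1.146) = 1.000
(α -> β) -> γ = min(1, 1 − 1.000 + 0.253) = min(1, 0.253) = 0.253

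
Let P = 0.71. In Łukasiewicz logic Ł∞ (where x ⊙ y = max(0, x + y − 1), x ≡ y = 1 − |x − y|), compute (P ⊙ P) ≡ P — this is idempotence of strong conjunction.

P ⊙ P = max(0, 0.71 + 0.71 − 1) = max(0, 0.42) = 0.42
(P ⊙ P) ≡ P = 1 − |0.42 − 0.71| = 1 − 0.29 = 0.71
(The value 0.71 < 1 shows this instance is not satisfied; fails in Ł∞ since a ⊗ a = max(0, 2a−1) ≠ a in general.)

0.71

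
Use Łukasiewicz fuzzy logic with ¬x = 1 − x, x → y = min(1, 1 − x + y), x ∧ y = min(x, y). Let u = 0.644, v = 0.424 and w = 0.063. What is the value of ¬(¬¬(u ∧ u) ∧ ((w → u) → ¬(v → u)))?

1.000

u ∧ u = min(0.644, 0.644) = 0.644
¬(u ∧ u) = 1 − 0.644 = 0.356
¬¬(u ∧ u) = 1 − 0.356 = 0.644
w → u = min(1, 1 − 0.063 + 0.644) = min(1, 1.581) = 1.000
v → u = min(1, 1 − 0.424 + 0.644) = min(1, 1.220) = 1.000
¬(v → u) = 1 − 1.000 = 0.000
(w → u) → ¬(v → u) = min(1, 1 − 1.000 + 0.000) = min(1, 0.000) = 0.000
¬¬(u ∧ u) ∧ ((w → u) → ¬(v → u)) = min(0.644, 0.000) = 0.000
¬(¬¬(u ∧ u) ∧ ((w → u) → ¬(v → u))) = 1 − 0.000 = 1.000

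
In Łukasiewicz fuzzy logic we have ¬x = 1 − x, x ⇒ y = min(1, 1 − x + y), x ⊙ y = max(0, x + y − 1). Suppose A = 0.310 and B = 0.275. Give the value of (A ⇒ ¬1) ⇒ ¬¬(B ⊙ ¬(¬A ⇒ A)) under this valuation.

¬1 = 1 − 1.000 = 0.000
A ⇒ ¬1 = min(1, 1 − 0.310 + 0.000) = min(1, 0.690) = 0.690
¬A = 1 − 0.310 = 0.690
¬A ⇒ A = min(1, 1 − 0.690 + 0.310) = min(1, 0.620) = 0.620
¬(¬A ⇒ A) = 1 − 0.620 = 0.380
B ⊙ ¬(¬A ⇒ A) = max(0, 0.275 + 0.380 − 1) = max(0, -0.345) = 0.000
¬(B ⊙ ¬(¬A ⇒ A)) = 1 − 0.000 = 1.000
¬¬(B ⊙ ¬(¬A ⇒ A)) = 1 − 1.000 = 0.000
(A ⇒ ¬1) ⇒ ¬¬(B ⊙ ¬(¬A ⇒ A)) = min(1, 1 − 0.690 + 0.000) = min(1, 0.310) = 0.310

0.310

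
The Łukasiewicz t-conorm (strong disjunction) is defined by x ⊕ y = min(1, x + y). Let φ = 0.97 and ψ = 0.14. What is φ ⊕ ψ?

φ ⊕ ψ = min(1, 0.97 + 0.14) = min(1, 1.11) = 1.00
For comparison, the Gödel t-conorm max(x, y) would give 0.97.

1.00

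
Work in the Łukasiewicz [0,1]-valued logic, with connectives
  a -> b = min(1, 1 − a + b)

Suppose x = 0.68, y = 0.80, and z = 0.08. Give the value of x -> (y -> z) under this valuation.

0.60

y -> z = min(1, 1 − 0.80 + 0.08) = min(1, 0.28) = 0.28
x -> (y -> z) = min(1, 1 − 0.68 + 0.28) = min(1, 0.60) = 0.60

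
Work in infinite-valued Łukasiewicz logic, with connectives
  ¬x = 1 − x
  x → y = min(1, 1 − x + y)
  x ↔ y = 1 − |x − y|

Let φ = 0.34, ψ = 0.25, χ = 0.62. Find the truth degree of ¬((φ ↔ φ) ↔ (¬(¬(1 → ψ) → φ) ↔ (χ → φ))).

φ ↔ φ = 1 − |0.34 − 0.34| = 1 − 0.00 = 1.00
1 → ψ = min(1, 1 − 1.00 + 0.25) = min(1, 0.25) = 0.25
¬(1 → ψ) = 1 − 0.25 = 0.75
¬(1 → ψ) → φ = min(1, 1 − 0.75 + 0.34) = min(1, 0.59) = 0.59
¬(¬(1 → ψ) → φ) = 1 − 0.59 = 0.41
χ → φ = min(1, 1 − 0.62 + 0.34) = min(1, 0.72) = 0.72
¬(¬(1 → ψ) → φ) ↔ (χ → φ) = 1 − |0.41 − 0.72| = 1 − 0.31 = 0.69
(φ ↔ φ) ↔ (¬(¬(1 → ψ) → φ) ↔ (χ → φ)) = 1 − |1.00 − 0.69| = 1 − 0.31 = 0.69
¬((φ ↔ φ) ↔ (¬(¬(1 → ψ) → φ) ↔ (χ → φ))) = 1 − 0.69 = 0.31

0.31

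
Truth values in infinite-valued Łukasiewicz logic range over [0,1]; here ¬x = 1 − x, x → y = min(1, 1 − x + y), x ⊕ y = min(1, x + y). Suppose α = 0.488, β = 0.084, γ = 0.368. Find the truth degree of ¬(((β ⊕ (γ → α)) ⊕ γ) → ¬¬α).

γ → α = min(1, 1 − 0.368 + 0.488) = min(1, 1.120) = 1.000
β ⊕ (γ → α) = min(1, 0.084 + 1.000) = min(1, 1.084) = 1.000
(β ⊕ (γ → α)) ⊕ γ = min(1, 1.000 + 0.368) = min(1, 1.368) = 1.000
¬α = 1 − 0.488 = 0.512
¬¬α = 1 − 0.512 = 0.488
((β ⊕ (γ → α)) ⊕ γ) → ¬¬α = min(1, 1 − 1.000 + 0.488) = min(1, 0.488) = 0.488
¬(((β ⊕ (γ → α)) ⊕ γ) → ¬¬α) = 1 − 0.488 = 0.512

0.512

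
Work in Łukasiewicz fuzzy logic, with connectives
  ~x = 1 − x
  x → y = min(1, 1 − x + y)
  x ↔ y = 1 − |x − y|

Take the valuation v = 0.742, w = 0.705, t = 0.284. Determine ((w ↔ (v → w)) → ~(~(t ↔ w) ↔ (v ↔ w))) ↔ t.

v → w = min(1, 1 − 0.742 + 0.705) = min(1, 0.963) = 0.963
w ↔ (v → w) = 1 − |0.705 − 0.963| = 1 − 0.258 = 0.742
t ↔ w = 1 − |0.284 − 0.705| = 1 − 0.421 = 0.579
~(t ↔ w) = 1 − 0.579 = 0.421
v ↔ w = 1 − |0.742 − 0.705| = 1 − 0.037 = 0.963
~(t ↔ w) ↔ (v ↔ w) = 1 − |0.421 − 0.963| = 1 − 0.542 = 0.458
~(~(t ↔ w) ↔ (v ↔ w)) = 1 − 0.458 = 0.542
(w ↔ (v → w)) → ~(~(t ↔ w) ↔ (v ↔ w)) = min(1, 1 − 0.742 + 0.542) = min(1, 0.800) = 0.800
((w ↔ (v → w)) → ~(~(t ↔ w) ↔ (v ↔ w))) ↔ t = 1 − |0.800 − 0.284| = 1 − 0.516 = 0.484

0.484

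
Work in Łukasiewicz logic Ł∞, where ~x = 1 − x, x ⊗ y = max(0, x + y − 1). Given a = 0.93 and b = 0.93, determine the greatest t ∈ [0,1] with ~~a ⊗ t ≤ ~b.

~a = 1 − 0.93 = 0.07
~~a = 1 − 0.07 = 0.93
So the left factor is ~~a = 0.93.
~b = 1 − 0.93 = 0.07
So the right-hand bound is ~b = 0.07.
The residuum of the Łukasiewicz t-norm gives the supremum: min(1, 1 − 0.93 + 0.07).
1 − 0.93 + 0.07 = 0.14, so t = min(1, 0.14) = 0.14.
Check: 0.93 ⊗ 0.14 = max(0, 0.07) = 0.07 ≤ 0.07.

0.14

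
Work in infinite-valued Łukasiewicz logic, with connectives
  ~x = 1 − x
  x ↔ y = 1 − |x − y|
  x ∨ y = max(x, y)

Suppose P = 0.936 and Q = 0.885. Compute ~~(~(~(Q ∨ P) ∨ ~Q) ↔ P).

0.949

Q ∨ P = max(0.885, 0.936) = 0.936
~(Q ∨ P) = 1 − 0.936 = 0.064
~Q = 1 − 0.885 = 0.115
~(Q ∨ P) ∨ ~Q = max(0.064, 0.115) = 0.115
~(~(Q ∨ P) ∨ ~Q) = 1 − 0.115 = 0.885
~(~(Q ∨ P) ∨ ~Q) ↔ P = 1 − |0.885 − 0.936| = 1 − 0.051 = 0.949
~(~(~(Q ∨ P) ∨ ~Q) ↔ P) = 1 − 0.949 = 0.051
~~(~(~(Q ∨ P) ∨ ~Q) ↔ P) = 1 − 0.051 = 0.949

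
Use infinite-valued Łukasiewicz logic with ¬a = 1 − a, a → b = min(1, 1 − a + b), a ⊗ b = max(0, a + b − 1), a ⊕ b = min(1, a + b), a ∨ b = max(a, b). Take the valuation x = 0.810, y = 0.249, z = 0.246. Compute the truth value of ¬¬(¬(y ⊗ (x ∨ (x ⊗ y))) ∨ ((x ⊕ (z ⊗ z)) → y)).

x ⊗ y = max(0, 0.810 + 0.249 − 1) = max(0, 0.059) = 0.059
x ∨ (x ⊗ y) = max(0.810, 0.059) = 0.810
y ⊗ (x ∨ (x ⊗ y)) = max(0, 0.249 + 0.810 − 1) = max(0, 0.059) = 0.059
¬(y ⊗ (x ∨ (x ⊗ y))) = 1 − 0.059 = 0.941
z ⊗ z = max(0, 0.246 + 0.246 − 1) = max(0, -0.508) = 0.000
x ⊕ (z ⊗ z) = min(1, 0.810 + 0.000) = min(1, 0.810) = 0.810
(x ⊕ (z ⊗ z)) → y = min(1, 1 − 0.810 + 0.249) = min(1, 0.439) = 0.439
¬(y ⊗ (x ∨ (x ⊗ y))) ∨ ((x ⊕ (z ⊗ z)) → y) = max(0.941, 0.439) = 0.941
¬(¬(y ⊗ (x ∨ (x ⊗ y))) ∨ ((x ⊕ (z ⊗ z)) → y)) = 1 − 0.941 = 0.059
¬¬(¬(y ⊗ (x ∨ (x ⊗ y))) ∨ ((x ⊕ (z ⊗ z)) → y)) = 1 − 0.059 = 0.941

0.941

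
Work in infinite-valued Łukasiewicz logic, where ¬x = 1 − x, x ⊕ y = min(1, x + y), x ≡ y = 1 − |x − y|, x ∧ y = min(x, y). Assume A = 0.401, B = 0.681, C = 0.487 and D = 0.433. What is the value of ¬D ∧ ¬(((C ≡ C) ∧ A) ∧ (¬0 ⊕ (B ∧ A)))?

¬D = 1 − 0.433 = 0.567
C ≡ C = 1 − |0.487 − 0.487| = 1 − 0.000 = 1.000
(C ≡ C) ∧ A = min(1.000, 0.401) = 0.401
¬0 = 1 − 0.000 = 1.000
B ∧ A = min(0.681, 0.401) = 0.401
¬0 ⊕ (B ∧ A) = min(1, 1.000 + 0.401) = min(1, 1.401) = 1.000
((C ≡ C) ∧ A) ∧ (¬0 ⊕ (B ∧ A)) = min(0.401, 1.000) = 0.401
¬(((C ≡ C) ∧ A) ∧ (¬0 ⊕ (B ∧ A))) = 1 − 0.401 = 0.599
¬D ∧ ¬(((C ≡ C) ∧ A) ∧ (¬0 ⊕ (B ∧ A))) = min(0.567, 0.599) = 0.567

0.567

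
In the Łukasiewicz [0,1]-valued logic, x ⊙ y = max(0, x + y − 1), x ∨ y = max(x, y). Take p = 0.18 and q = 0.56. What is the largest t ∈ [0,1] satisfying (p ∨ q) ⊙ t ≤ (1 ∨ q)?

1.00

p ∨ q = max(0.18, 0.56) = 0.56
So the left factor is p ∨ q = 0.56.
1 ∨ q = max(1.00, 0.56) = 1.00
So the right-hand bound is 1 ∨ q = 1.00.
The residuum of the Łukasiewicz t-norm gives the supremum: min(1, 1 − 0.56 + 1.00).
1 − 0.56 + 1.00 = 1.44, so t = min(1, 1.44) = 1.00.
Check: 0.56 ⊙ 1.00 = max(0, 0.56) = 0.56 ≤ 1.00.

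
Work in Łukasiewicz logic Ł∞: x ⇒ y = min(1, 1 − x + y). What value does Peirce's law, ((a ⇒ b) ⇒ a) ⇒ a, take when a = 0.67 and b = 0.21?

0.67

a ⇒ b = min(1, 1 − 0.67 + 0.21) = min(1, 0.54) = 0.54
(a ⇒ b) ⇒ a = min(1, 1 − 0.54 + 0.67) = min(1, 1.13) = 1.00
((a ⇒ b) ⇒ a) ⇒ a = min(1, 1 − 1.00 + 0.67) = min(1, 0.67) = 0.67
(The value 0.67 < 1 shows this instance is not satisfied; not a Ł∞-tautology in general.)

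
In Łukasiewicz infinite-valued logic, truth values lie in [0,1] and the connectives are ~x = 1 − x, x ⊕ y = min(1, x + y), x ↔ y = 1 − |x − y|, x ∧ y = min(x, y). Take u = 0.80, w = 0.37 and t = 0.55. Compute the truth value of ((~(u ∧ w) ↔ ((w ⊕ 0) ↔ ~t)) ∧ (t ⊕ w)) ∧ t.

u ∧ w = min(0.80, 0.37) = 0.37
~(u ∧ w) = 1 − 0.37 = 0.63
w ⊕ 0 = min(1, 0.37 + 0.00) = min(1, 0.37) = 0.37
~t = 1 − 0.55 = 0.45
(w ⊕ 0) ↔ ~t = 1 − |0.37 − 0.45| = 1 − 0.08 = 0.92
~(u ∧ w) ↔ ((w ⊕ 0) ↔ ~t) = 1 − |0.63 − 0.92| = 1 − 0.29 = 0.71
t ⊕ w = min(1, 0.55 + 0.37) = min(1, 0.92) = 0.92
(~(u ∧ w) ↔ ((w ⊕ 0) ↔ ~t)) ∧ (t ⊕ w) = min(0.71, 0.92) = 0.71
((~(u ∧ w) ↔ ((w ⊕ 0) ↔ ~t)) ∧ (t ⊕ w)) ∧ t = min(0.71, 0.55) = 0.55

0.55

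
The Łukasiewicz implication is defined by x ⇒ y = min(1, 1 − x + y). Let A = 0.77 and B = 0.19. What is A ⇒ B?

A ⇒ B = min(1, 1 − 0.77 + 0.19) = min(1, 0.42) = 0.42
For comparison, the Gödel implication (1 if x ≤ y else y) would give 0.19.

0.42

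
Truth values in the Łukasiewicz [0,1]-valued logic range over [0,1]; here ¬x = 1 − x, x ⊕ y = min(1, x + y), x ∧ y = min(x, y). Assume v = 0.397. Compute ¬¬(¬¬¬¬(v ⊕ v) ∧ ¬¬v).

0.397

v ⊕ v = min(1, 0.397 + 0.397) = min(1, 0.794) = 0.794
¬(v ⊕ v) = 1 − 0.794 = 0.206
¬¬(v ⊕ v) = 1 − 0.206 = 0.794
¬¬¬(v ⊕ v) = 1 − 0.794 = 0.206
¬¬¬¬(v ⊕ v) = 1 − 0.206 = 0.794
¬v = 1 − 0.397 = 0.603
¬¬v = 1 − 0.603 = 0.397
¬¬¬¬(v ⊕ v) ∧ ¬¬v = min(0.794, 0.397) = 0.397
¬(¬¬¬¬(v ⊕ v) ∧ ¬¬v) = 1 − 0.397 = 0.603
¬¬(¬¬¬¬(v ⊕ v) ∧ ¬¬v) = 1 − 0.603 = 0.397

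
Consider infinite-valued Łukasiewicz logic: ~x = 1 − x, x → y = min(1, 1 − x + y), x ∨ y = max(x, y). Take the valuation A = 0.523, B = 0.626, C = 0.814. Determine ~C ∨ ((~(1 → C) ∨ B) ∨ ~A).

0.626

~C = 1 − 0.814 = 0.186
1 → C = min(1, 1 − 1.000 + 0.814) = min(1, 0.814) = 0.814
~(1 → C) = 1 − 0.814 = 0.186
~(1 → C) ∨ B = max(0.186, 0.626) = 0.626
~A = 1 − 0.523 = 0.477
(~(1 → C) ∨ B) ∨ ~A = max(0.626, 0.477) = 0.626
~C ∨ ((~(1 → C) ∨ B) ∨ ~A) = max(0.186, 0.626) = 0.626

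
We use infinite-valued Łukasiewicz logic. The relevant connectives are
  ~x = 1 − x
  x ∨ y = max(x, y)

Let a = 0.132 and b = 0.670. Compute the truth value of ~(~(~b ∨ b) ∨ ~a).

~b = 1 − 0.670 = 0.330
~b ∨ b = max(0.330, 0.670) = 0.670
~(~b ∨ b) = 1 − 0.670 = 0.330
~a = 1 − 0.132 = 0.868
~(~b ∨ b) ∨ ~a = max(0.330, 0.868) = 0.868
~(~(~b ∨ b) ∨ ~a) = 1 − 0.868 = 0.132

0.132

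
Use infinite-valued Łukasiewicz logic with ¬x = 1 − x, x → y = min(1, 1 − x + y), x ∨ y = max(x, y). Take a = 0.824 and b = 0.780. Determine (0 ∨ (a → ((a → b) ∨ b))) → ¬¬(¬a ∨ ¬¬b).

0.780

a → b = min(1, 1 − 0.824 + 0.780) = min(1, 0.956) = 0.956
(a → b) ∨ b = max(0.956, 0.780) = 0.956
a → ((a → b) ∨ b) = min(1, 1 − 0.824 + 0.956) = min(1, 1.132) = 1.000
0 ∨ (a → ((a → b) ∨ b)) = max(0.000, 1.000) = 1.000
¬a = 1 − 0.824 = 0.176
¬b = 1 − 0.780 = 0.220
¬¬b = 1 − 0.220 = 0.780
¬a ∨ ¬¬b = max(0.176, 0.780) = 0.780
¬(¬a ∨ ¬¬b) = 1 − 0.780 = 0.220
¬¬(¬a ∨ ¬¬b) = 1 − 0.220 = 0.780
(0 ∨ (a → ((a → b) ∨ b))) → ¬¬(¬a ∨ ¬¬b) = min(1, 1 − 1.000 + 0.780) = min(1, 0.780) = 0.780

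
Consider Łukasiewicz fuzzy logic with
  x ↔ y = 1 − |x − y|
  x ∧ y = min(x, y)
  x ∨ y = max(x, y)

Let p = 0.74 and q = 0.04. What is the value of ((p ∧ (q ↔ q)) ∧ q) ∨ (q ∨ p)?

0.74

q ↔ q = 1 − |0.04 − 0.04| = 1 − 0.00 = 1.00
p ∧ (q ↔ q) = min(0.74, 1.00) = 0.74
(p ∧ (q ↔ q)) ∧ q = min(0.74, 0.04) = 0.04
q ∨ p = max(0.04, 0.74) = 0.74
((p ∧ (q ↔ q)) ∧ q) ∨ (q ∨ p) = max(0.04, 0.74) = 0.74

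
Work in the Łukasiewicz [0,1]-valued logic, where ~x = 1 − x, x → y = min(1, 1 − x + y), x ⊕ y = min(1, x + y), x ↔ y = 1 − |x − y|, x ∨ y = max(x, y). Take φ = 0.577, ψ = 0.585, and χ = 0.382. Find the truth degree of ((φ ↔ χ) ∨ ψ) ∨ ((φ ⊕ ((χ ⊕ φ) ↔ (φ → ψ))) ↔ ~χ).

φ ↔ χ = 1 − |0.577 − 0.382| = 1 − 0.195 = 0.805
(φ ↔ χ) ∨ ψ = max(0.805, 0.585) = 0.805
χ ⊕ φ = min(1, 0.382 + 0.577) = min(1, 0.959) = 0.959
φ → ψ = min(1, 1 − 0.577 + 0.585) = min(1, 1.008) = 1.000
(χ ⊕ φ) ↔ (φ → ψ) = 1 − |0.959 − 1.000| = 1 − 0.041 = 0.959
φ ⊕ ((χ ⊕ φ) ↔ (φ → ψ)) = min(1, 0.577 + 0.959) = min(1, 1.536) = 1.000
~χ = 1 − 0.382 = 0.618
(φ ⊕ ((χ ⊕ φ) ↔ (φ → ψ))) ↔ ~χ = 1 − |1.000 − 0.618| = 1 − 0.382 = 0.618
((φ ↔ χ) ∨ ψ) ∨ ((φ ⊕ ((χ ⊕ φ) ↔ (φ → ψ))) ↔ ~χ) = max(0.805, 0.618) = 0.805

0.805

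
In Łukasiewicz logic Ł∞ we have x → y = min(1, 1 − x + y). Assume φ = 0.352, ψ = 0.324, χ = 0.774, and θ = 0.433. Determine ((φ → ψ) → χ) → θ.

φ → ψ = min(1, 1 − 0.352 + 0.324) = min(1, 0.972) = 0.972
(φ → ψ) → χ = min(1, 1 − 0.972 + 0.774) = min(1, 0.802) = 0.802
((φ → ψ) → χ) → θ = min(1, 1 − 0.802 + 0.433) = min(1, 0.631) = 0.631

0.631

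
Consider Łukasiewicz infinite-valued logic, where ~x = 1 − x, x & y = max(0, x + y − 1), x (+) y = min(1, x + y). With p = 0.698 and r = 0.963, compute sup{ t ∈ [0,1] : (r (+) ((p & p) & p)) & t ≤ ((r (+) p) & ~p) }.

0.302

p & p = max(0, 0.698 + 0.698 − 1) = max(0, 0.396) = 0.396
(p & p) & p = max(0, 0.396 + 0.698 − 1) = max(0, 0.094) = 0.094
r (+) ((p & p) & p) = min(1, 0.963 + 0.094) = min(1, 1.057) = 1.000
So the left factor is r (+) ((p & p) & p) = 1.000.
r (+) p = min(1, 0.963 + 0.698) = min(1, 1.661) = 1.000
~p = 1 − 0.698 = 0.302
(r (+) p) & ~p = max(0, 1.000 + 0.302 − 1) = max(0, 0.302) = 0.302
So the right-hand bound is (r (+) p) & ~p = 0.302.
The residuum of the Łukasiewicz t-norm gives the supremum: min(1, 1 − 1.000 + 0.302).
1 − 1.000 + 0.302 = 0.302, so t = min(1, 0.302) = 0.302.
Check: 1.000 & 0.302 = max(0, 0.302) = 0.302 ≤ 0.302.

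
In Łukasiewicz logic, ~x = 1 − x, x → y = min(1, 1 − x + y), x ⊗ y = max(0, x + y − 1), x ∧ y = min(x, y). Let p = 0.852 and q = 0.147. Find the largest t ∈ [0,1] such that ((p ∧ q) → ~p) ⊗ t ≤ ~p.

0.148

p ∧ q = min(0.852, 0.147) = 0.147
~p = 1 − 0.852 = 0.148
(p ∧ q) → ~p = min(1, 1 − 0.147 + 0.148) = min(1, 1.001) = 1.000
So the left factor is (p ∧ q) → ~p = 1.000.
So the right-hand bound is ~p = 0.148.
The residuum of the Łukasiewicz t-norm gives the supremum: min(1, 1 − 1.000 + 0.148).
1 − 1.000 + 0.148 = 0.148, so t = min(1, 0.148) = 0.148.
Check: 1.000 ⊗ 0.148 = max(0, 0.148) = 0.148 ≤ 0.148.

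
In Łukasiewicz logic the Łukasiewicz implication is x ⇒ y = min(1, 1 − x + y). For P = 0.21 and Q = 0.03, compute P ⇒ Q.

0.82

P ⇒ Q = min(1, 1 − 0.21 + 0.03) = min(1, 0.82) = 0.82
For comparison, the Gödel implication (1 if x ≤ y else y) would give 0.03.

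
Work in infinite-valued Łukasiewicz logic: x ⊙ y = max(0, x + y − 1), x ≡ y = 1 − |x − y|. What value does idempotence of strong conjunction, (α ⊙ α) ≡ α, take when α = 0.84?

α ⊙ α = max(0, 0.84 + 0.84 − 1) = max(0, 0.68) = 0.68
(α ⊙ α) ≡ α = 1 − |0.68 − 0.84| = 1 − 0.16 = 0.84
(The value 0.84 < 1 shows this instance is not satisfied; fails in Ł∞ since a ⊗ a = max(0, 2a−1) ≠ a in general.)

0.84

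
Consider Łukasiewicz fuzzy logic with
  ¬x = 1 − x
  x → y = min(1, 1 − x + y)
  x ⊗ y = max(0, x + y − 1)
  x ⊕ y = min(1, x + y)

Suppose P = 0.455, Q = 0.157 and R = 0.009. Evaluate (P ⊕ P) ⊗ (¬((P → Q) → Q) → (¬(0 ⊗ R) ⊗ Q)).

P ⊕ P = min(1, 0.455 + 0.455) = min(1, 0.910) = 0.910
P → Q = min(1, 1 − 0.455 + 0.157) = min(1, 0.702) = 0.702
(P → Q) → Q = min(1, 1 − 0.702 + 0.157) = min(1, 0.455) = 0.455
¬((P → Q) → Q) = 1 − 0.455 = 0.545
0 ⊗ R = max(0, 0.000 + 0.009 − 1) = max(0, -0.991) = 0.000
¬(0 ⊗ R) = 1 − 0.000 = 1.000
¬(0 ⊗ R) ⊗ Q = max(0, 1.000 + 0.157 − 1) = max(0, 0.157) = 0.157
¬((P → Q) → Q) → (¬(0 ⊗ R) ⊗ Q) = min(1, 1 − 0.545 + 0.157) = min(1, 0.612) = 0.612
(P ⊕ P) ⊗ (¬((P → Q) → Q) → (¬(0 ⊗ R) ⊗ Q)) = max(0, 0.910 + 0.612 − 1) = max(0, 0.522) = 0.522

0.522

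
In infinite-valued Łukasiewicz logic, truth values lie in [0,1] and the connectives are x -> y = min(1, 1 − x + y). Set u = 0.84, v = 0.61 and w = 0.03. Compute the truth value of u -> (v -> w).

0.58

v -> w = min(1, 1 − 0.61 + 0.03) = min(1, 0.42) = 0.42
u -> (v -> w) = min(1, 1 − 0.84 + 0.42) = min(1, 0.58) = 0.58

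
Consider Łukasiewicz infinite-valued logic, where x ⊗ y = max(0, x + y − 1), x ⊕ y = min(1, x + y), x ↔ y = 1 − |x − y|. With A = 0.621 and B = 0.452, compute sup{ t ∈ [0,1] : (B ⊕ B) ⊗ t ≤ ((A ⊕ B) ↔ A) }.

0.717

B ⊕ B = min(1, 0.452 + 0.452) = min(1, 0.904) = 0.904
So the left factor is B ⊕ B = 0.904.
A ⊕ B = min(1, 0.621 + 0.452) = min(1, 1.073) = 1.000
(A ⊕ B) ↔ A = 1 − |1.000 − 0.621| = 1 − 0.379 = 0.621
So the right-hand bound is (A ⊕ B) ↔ A = 0.621.
The residuum of the Łukasiewicz t-norm gives the supremum: min(1, 1 − 0.904 + 0.621).
1 − 0.904 + 0.621 = 0.717, so t = min(1, 0.717) = 0.717.
Check: 0.904 ⊗ 0.717 = max(0, 0.621) = 0.621 ≤ 0.621.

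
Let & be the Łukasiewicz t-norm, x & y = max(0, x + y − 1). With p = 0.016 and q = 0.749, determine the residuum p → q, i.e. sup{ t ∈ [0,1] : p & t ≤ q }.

1.000

The residuum of the Łukasiewicz t-norm gives the supremum: min(1, 1 − 0.016 + 0.749).
1 − 0.016 + 0.749 = 1.733, so t = min(1, 1.733) = 1.000.
Check: 0.016 & 1.000 = max(0, 0.016) = 0.016 ≤ 0.749.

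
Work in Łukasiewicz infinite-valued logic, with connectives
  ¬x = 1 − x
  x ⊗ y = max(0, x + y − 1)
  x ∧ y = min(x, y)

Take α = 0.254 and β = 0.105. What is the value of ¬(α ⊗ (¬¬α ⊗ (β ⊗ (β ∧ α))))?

1.000

¬α = 1 − 0.254 = 0.746
¬¬α = 1 − 0.746 = 0.254
β ∧ α = min(0.105, 0.254) = 0.105
β ⊗ (β ∧ α) = max(0, 0.105 + 0.105 − 1) = max(0, -0.790) = 0.000
¬¬α ⊗ (β ⊗ (β ∧ α)) = max(0, 0.254 + 0.000 − 1) = max(0, -0.746) = 0.000
α ⊗ (¬¬α ⊗ (β ⊗ (β ∧ α))) = max(0, 0.254 + 0.000 − 1) = max(0, -0.746) = 0.000
¬(α ⊗ (¬¬α ⊗ (β ⊗ (β ∧ α)))) = 1 − 0.000 = 1.000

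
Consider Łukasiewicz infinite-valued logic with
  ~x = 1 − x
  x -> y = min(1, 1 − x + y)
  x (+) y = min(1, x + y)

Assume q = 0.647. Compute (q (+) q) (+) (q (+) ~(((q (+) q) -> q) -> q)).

1.000

q (+) q = min(1, 0.647 + 0.647) = min(1, 1.294) = 1.000
(q (+) q) -> q = min(1, 1 − 1.000 + 0.647) = min(1, 0.647) = 0.647
((q (+) q) -> q) -> q = min(1, 1 − 0.647 + 0.647) = min(1, 1.000) = 1.000
~(((q (+) q) -> q) -> q) = 1 − 1.000 = 0.000
q (+) ~(((q (+) q) -> q) -> q) = min(1, 0.647 + 0.000) = min(1, 0.647) = 0.647
(q (+) q) (+) (q (+) ~(((q (+) q) -> q) -> q)) = min(1, 1.000 + 0.647) = min(1, 1.647) = 1.000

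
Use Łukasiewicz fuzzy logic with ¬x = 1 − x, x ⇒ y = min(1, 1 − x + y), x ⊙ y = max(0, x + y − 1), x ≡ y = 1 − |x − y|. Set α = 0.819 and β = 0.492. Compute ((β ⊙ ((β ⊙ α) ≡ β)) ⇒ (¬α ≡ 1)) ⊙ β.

0.362

β ⊙ α = max(0, 0.492 + 0.819 − 1) = max(0, 0.311) = 0.311
(β ⊙ α) ≡ β = 1 − |0.311 − 0.492| = 1 − 0.181 = 0.819
β ⊙ ((β ⊙ α) ≡ β) = max(0, 0.492 + 0.819 − 1) = max(0, 0.311) = 0.311
¬α = 1 − 0.819 = 0.181
¬α ≡ 1 = 1 − |0.181 − 1.000| = 1 − 0.819 = 0.181
(β ⊙ ((β ⊙ α) ≡ β)) ⇒ (¬α ≡ 1) = min(1, 1 − 0.311 + 0.181) = min(1, 0.870) = 0.870
((β ⊙ ((β ⊙ α) ≡ β)) ⇒ (¬α ≡ 1)) ⊙ β = max(0, 0.870 + 0.492 − 1) = max(0, 0.362) = 0.362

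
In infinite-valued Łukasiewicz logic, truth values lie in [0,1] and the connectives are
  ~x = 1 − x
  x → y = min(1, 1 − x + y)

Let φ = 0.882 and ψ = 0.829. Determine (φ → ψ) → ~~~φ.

0.171

φ → ψ = min(1, 1 − 0.882 + 0.829) = min(1, 0.947) = 0.947
~φ = 1 − 0.882 = 0.118
~~φ = 1 − 0.118 = 0.882
~~~φ = 1 − 0.882 = 0.118
(φ → ψ) → ~~~φ = min(1, 1 − 0.947 + 0.118) = min(1, 0.171) = 0.171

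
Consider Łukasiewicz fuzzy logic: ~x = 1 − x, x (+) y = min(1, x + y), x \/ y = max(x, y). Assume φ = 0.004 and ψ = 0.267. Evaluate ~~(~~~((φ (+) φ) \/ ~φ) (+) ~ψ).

φ (+) φ = min(1, 0.004 + 0.004) = min(1, 0.008) = 0.008
~φ = 1 − 0.004 = 0.996
(φ (+) φ) \/ ~φ = max(0.008, 0.996) = 0.996
~((φ (+) φ) \/ ~φ) = 1 − 0.996 = 0.004
~~((φ (+) φ) \/ ~φ) = 1 − 0.004 = 0.996
~~~((φ (+) φ) \/ ~φ) = 1 − 0.996 = 0.004
~ψ = 1 − 0.267 = 0.733
~~~((φ (+) φ) \/ ~φ) (+) ~ψ = min(1, 0.004 + 0.733) = min(1, 0.737) = 0.737
~(~~~((φ (+) φ) \/ ~φ) (+) ~ψ) = 1 − 0.737 = 0.263
~~(~~~((φ (+) φ) \/ ~φ) (+) ~ψ) = 1 − 0.263 = 0.737

0.737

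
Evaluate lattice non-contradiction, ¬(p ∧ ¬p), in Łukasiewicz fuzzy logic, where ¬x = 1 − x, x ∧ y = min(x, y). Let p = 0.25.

0.75

¬p = 1 − 0.25 = 0.75
p ∧ ¬p = min(0.25, 0.75) = 0.25
¬(p ∧ ¬p) = 1 − 0.25 = 0.75
(The value 0.75 < 1 shows this instance is not satisfied; not a Ł∞-tautology — its value is 1 − min(a, 1−a).)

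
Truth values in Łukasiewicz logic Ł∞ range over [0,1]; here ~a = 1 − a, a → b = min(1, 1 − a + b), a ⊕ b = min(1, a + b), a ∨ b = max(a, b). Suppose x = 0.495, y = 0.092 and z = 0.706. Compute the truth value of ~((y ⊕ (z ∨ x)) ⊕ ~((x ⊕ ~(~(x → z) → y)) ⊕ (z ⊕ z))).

0.202

z ∨ x = max(0.706, 0.495) = 0.706
y ⊕ (z ∨ x) = min(1, 0.092 + 0.706) = min(1, 0.798) = 0.798
x → z = min(1, 1 − 0.495 + 0.706) = min(1, 1.211) = 1.000
~(x → z) = 1 − 1.000 = 0.000
~(x → z) → y = min(1, 1 − 0.000 + 0.092) = min(1, 1.092) = 1.000
~(~(x → z) → y) = 1 − 1.000 = 0.000
x ⊕ ~(~(x → z) → y) = min(1, 0.495 + 0.000) = min(1, 0.495) = 0.495
z ⊕ z = min(1, 0.706 + 0.706) = min(1, 1.412) = 1.000
(x ⊕ ~(~(x → z) → y)) ⊕ (z ⊕ z) = min(1, 0.495 + 1.000) = min(1, 1.495) = 1.000
~((x ⊕ ~(~(x → z) → y)) ⊕ (z ⊕ z)) = 1 − 1.000 = 0.000
(y ⊕ (z ∨ x)) ⊕ ~((x ⊕ ~(~(x → z) → y)) ⊕ (z ⊕ z)) = min(1, 0.798 + 0.000) = min(1, 0.798) = 0.798
~((y ⊕ (z ∨ x)) ⊕ ~((x ⊕ ~(~(x → z) → y)) ⊕ (z ⊕ z))) = 1 − 0.798 = 0.202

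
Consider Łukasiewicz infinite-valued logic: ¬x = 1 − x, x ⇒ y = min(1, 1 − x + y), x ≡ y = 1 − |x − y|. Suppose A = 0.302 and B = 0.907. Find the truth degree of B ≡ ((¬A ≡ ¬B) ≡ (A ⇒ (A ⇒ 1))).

¬A = 1 − 0.302 = 0.698
¬B = 1 − 0.907 = 0.093
¬A ≡ ¬B = 1 − |0.698 − 0.093| = 1 − 0.605 = 0.395
A ⇒ 1 = min(1, 1 − 0.302 + 1.000) = min(1, 1.698) = 1.000
A ⇒ (A ⇒ 1) = min(1, 1 − 0.302 + 1.000) = min(1, 1.698) = 1.000
(¬A ≡ ¬B) ≡ (A ⇒ (A ⇒ 1)) = 1 − |0.395 − 1.000| = 1 − 0.605 = 0.395
B ≡ ((¬A ≡ ¬B) ≡ (A ⇒ (A ⇒ 1))) = 1 − |0.907 − 0.395| = 1 − 0.512 = 0.488

0.488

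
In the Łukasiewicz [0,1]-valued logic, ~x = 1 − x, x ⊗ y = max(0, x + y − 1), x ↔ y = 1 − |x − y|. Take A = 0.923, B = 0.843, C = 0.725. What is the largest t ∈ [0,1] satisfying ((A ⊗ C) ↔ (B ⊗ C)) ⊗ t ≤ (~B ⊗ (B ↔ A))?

A ⊗ C = max(0, 0.923 + 0.725 − 1) = max(0, 0.648) = 0.648
B ⊗ C = max(0, 0.843 + 0.725 − 1) = max(0, 0.568) = 0.568
(A ⊗ C) ↔ (B ⊗ C) = 1 − |0.648 − 0.568| = 1 − 0.080 = 0.920
So the left factor is (A ⊗ C) ↔ (B ⊗ C) = 0.920.
~B = 1 − 0.843 = 0.157
B ↔ A = 1 − |0.843 − 0.923| = 1 − 0.080 = 0.920
~B ⊗ (B ↔ A) = max(0, 0.157 + 0.920 − 1) = max(0, 0.077) = 0.077
So the right-hand bound is ~B ⊗ (B ↔ A) = 0.077.
The residuum of the Łukasiewicz t-norm gives the supremum: min(1, 1 − 0.920 + 0.077).
1 − 0.920 + 0.077 = 0.157, so t = min(1, 0.157) = 0.157.
Check: 0.920 ⊗ 0.157 = max(0, 0.077) = 0.077 ≤ 0.077.

0.157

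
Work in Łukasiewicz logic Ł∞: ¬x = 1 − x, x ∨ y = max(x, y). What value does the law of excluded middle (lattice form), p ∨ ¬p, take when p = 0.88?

¬p = 1 − 0.88 = 0.12
p ∨ ¬p = max(0.88, 0.12) = 0.88
(The value 0.88 < 1 shows this instance is not satisfied; not a Ł∞-tautology — its value is max(a, 1−a).)

0.88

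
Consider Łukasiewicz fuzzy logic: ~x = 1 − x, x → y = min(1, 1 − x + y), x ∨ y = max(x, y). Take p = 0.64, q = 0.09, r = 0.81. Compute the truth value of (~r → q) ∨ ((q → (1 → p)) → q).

~r = 1 − 0.81 = 0.19
~r → q = min(1, 1 − 0.19 + 0.09) = min(1, 0.90) = 0.90
1 → p = min(1, 1 − 1.00 + 0.64) = min(1, 0.64) = 0.64
q → (1 → p) = min(1, 1 − 0.09 + 0.64) = min(1, 1.55) = 1.00
(q → (1 → p)) → q = min(1, 1 − 1.00 + 0.09) = min(1, 0.09) = 0.09
(~r → q) ∨ ((q → (1 → p)) → q) = max(0.90, 0.09) = 0.90

0.90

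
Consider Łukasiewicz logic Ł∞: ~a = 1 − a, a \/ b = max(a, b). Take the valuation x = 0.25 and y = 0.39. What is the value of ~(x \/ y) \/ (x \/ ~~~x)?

0.75

x \/ y = max(0.25, 0.39) = 0.39
~(x \/ y) = 1 − 0.39 = 0.61
~x = 1 − 0.25 = 0.75
~~x = 1 − 0.75 = 0.25
~~~x = 1 − 0.25 = 0.75
x \/ ~~~x = max(0.25, 0.75) = 0.75
~(x \/ y) \/ (x \/ ~~~x) = max(0.61, 0.75) = 0.75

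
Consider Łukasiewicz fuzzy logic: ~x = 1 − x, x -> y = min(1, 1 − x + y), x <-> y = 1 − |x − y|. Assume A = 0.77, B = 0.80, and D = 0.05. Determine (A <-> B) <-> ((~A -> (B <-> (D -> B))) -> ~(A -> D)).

A <-> B = 1 − |0.77 − 0.80| = 1 − 0.03 = 0.97
~A = 1 − 0.77 = 0.23
D -> B = min(1, 1 − 0.05 + 0.80) = min(1, 1.75) = 1.00
B <-> (D -> B) = 1 − |0.80 − 1.00| = 1 − 0.20 = 0.80
~A -> (B <-> (D -> B)) = min(1, 1 − 0.23 + 0.80) = min(1, 1.57) = 1.00
A -> D = min(1, 1 − 0.77 + 0.05) = min(1, 0.28) = 0.28
~(A -> D) = 1 − 0.28 = 0.72
(~A -> (B <-> (D -> B))) -> ~(A -> D) = min(1, 1 − 1.00 + 0.72) = min(1, 0.72) = 0.72
(A <-> B) <-> ((~A -> (B <-> (D -> B))) -> ~(A -> D)) = 1 − |0.97 − 0.72| = 1 − 0.25 = 0.75

0.75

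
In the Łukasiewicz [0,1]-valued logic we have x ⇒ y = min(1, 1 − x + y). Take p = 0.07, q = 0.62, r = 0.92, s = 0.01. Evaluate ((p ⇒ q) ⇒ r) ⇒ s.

0.09

p ⇒ q = min(1, 1 − 0.07 + 0.62) = min(1, 1.55) = 1.00
(p ⇒ q) ⇒ r = min(1, 1 − 1.00 + 0.92) = min(1, 0.92) = 0.92
((p ⇒ q) ⇒ r) ⇒ s = min(1, 1 − 0.92 + 0.01) = min(1, 0.09) = 0.09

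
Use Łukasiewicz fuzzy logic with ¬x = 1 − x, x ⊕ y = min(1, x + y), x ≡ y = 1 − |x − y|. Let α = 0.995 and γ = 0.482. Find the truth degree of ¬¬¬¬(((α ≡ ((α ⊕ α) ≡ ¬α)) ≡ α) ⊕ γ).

α ⊕ α = min(1, 0.995 + 0.995) = min(1, 1.990) = 1.000
¬α = 1 − 0.995 = 0.005
(α ⊕ α) ≡ ¬α = 1 − |1.000 − 0.005| = 1 − 0.995 = 0.005
α ≡ ((α ⊕ α) ≡ ¬α) = 1 − |0.995 − 0.005| = 1 − 0.990 = 0.010
(α ≡ ((α ⊕ α) ≡ ¬α)) ≡ α = 1 − |0.010 − 0.995| = 1 − 0.985 = 0.015
((α ≡ ((α ⊕ α) ≡ ¬α)) ≡ α) ⊕ γ = min(1, 0.015 + 0.482) = min(1, 0.497) = 0.497
¬(((α ≡ ((α ⊕ α) ≡ ¬α)) ≡ α) ⊕ γ) = 1 − 0.497 = 0.503
¬¬(((α ≡ ((α ⊕ α) ≡ ¬α)) ≡ α) ⊕ γ) = 1 − 0.503 = 0.497
¬¬¬(((α ≡ ((α ⊕ α) ≡ ¬α)) ≡ α) ⊕ γ) = 1 − 0.497 = 0.503
¬¬¬¬(((α ≡ ((α ⊕ α) ≡ ¬α)) ≡ α) ⊕ γ) = 1 − 0.503 = 0.497

0.497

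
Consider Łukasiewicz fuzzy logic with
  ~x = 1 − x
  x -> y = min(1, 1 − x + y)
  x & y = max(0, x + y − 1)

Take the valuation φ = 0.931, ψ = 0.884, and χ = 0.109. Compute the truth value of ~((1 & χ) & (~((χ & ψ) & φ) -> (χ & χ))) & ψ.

1 & χ = max(0, 1.000 + 0.109 − 1) = max(0, 0.109) = 0.109
χ & ψ = max(0, 0.109 + 0.884 − 1) = max(0, -0.007) = 0.000
(χ & ψ) & φ = max(0, 0.000 + 0.931 − 1) = max(0, -0.069) = 0.000
~((χ & ψ) & φ) = 1 − 0.000 = 1.000
χ & χ = max(0, 0.109 + 0.109 − 1) = max(0, -0.782) = 0.000
~((χ & ψ) & φ) -> (χ & χ) = min(1, 1 − 1.000 + 0.000) = min(1, 0.000) = 0.000
(1 & χ) & (~((χ & ψ) & φ) -> (χ & χ)) = max(0, 0.109 + 0.000 − 1) = max(0, -0.891) = 0.000
~((1 & χ) & (~((χ & ψ) & φ) -> (χ & χ))) = 1 − 0.000 = 1.000
~((1 & χ) & (~((χ & ψ) & φ) -> (χ & χ))) & ψ = max(0, 1.000 + 0.884 − 1) = max(0, 0.884) = 0.884

0.884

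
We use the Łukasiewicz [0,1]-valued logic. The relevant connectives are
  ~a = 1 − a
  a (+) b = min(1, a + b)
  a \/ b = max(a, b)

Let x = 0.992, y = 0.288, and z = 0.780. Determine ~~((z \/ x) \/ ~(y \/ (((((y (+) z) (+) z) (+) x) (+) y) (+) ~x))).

z \/ x = max(0.780, 0.992) = 0.992
y (+) z = min(1, 0.288 + 0.780) = min(1, 1.068) = 1.000
(y (+) z) (+) z = min(1, 1.000 + 0.780) = min(1, 1.780) = 1.000
((y (+) z) (+) z) (+) x = min(1, 1.000 + 0.992) = min(1, 1.992) = 1.000
(((y (+) z) (+) z) (+) x) (+) y = min(1, 1.000 + 0.288) = min(1, 1.288) = 1.000
~x = 1 − 0.992 = 0.008
((((y (+) z) (+) z) (+) x) (+) y) (+) ~x = min(1, 1.000 + 0.008) = min(1, 1.008) = 1.000
y \/ (((((y (+) z) (+) z) (+) x) (+) y) (+) ~x) = max(0.288, 1.000) = 1.000
~(y \/ (((((y (+) z) (+) z) (+) x) (+) y) (+) ~x)) = 1 − 1.000 = 0.000
(z \/ x) \/ ~(y \/ (((((y (+) z) (+) z) (+) x) (+) y) (+) ~x)) = max(0.992, 0.000) = 0.992
~((z \/ x) \/ ~(y \/ (((((y (+) z) (+) z) (+) x) (+) y) (+) ~x))) = 1 − 0.992 = 0.008
~~((z \/ x) \/ ~(y \/ (((((y (+) z) (+) z) (+) x) (+) y) (+) ~x))) = 1 − 0.008 = 0.992

0.992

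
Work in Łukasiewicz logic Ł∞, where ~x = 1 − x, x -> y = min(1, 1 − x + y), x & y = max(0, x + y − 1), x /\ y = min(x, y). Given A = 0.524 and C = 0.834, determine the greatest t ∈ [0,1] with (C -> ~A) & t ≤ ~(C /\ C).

0.524

~A = 1 − 0.524 = 0.476
C -> ~A = min(1, 1 − 0.834 + 0.476) = min(1, 0.642) = 0.642
So the left factor is C -> ~A = 0.642.
C /\ C = min(0.834, 0.834) = 0.834
~(C /\ C) = 1 − 0.834 = 0.166
So the right-hand bound is ~(C /\ C) = 0.166.
The residuum of the Łukasiewicz t-norm gives the supremum: min(1, 1 − 0.642 + 0.166).
1 − 0.642 + 0.166 = 0.524, so t = min(1, 0.524) = 0.524.
Check: 0.642 & 0.524 = max(0, 0.166) = 0.166 ≤ 0.166.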